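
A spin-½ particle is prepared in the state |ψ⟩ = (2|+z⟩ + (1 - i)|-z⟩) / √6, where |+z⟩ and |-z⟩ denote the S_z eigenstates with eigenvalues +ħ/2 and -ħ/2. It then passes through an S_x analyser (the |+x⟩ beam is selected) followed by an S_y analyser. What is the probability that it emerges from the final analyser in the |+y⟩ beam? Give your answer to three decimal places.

First analyser (S_x): P(|+x⟩) = |⟨+x|ψ⟩|² = 10/12.
After stage 1 the state is |+x⟩; P(|+y⟩) = |⟨+y|+x⟩|² = 1/2.
Joint probability = 10/12 × 1/2 = 0.417.

0.417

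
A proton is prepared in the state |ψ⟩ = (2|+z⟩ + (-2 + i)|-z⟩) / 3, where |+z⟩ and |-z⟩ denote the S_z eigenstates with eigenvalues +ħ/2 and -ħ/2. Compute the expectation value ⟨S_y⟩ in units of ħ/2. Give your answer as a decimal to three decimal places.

0.444

⟨σ_y⟩ = 2 Im(a* b)/(|a|²+|b|²) with a = 2, b = (-2 + i).
a* b = (-4 + 2i), so ⟨σ_y⟩ = 4/9.
⟨S_y⟩ = (ħ/2)·⟨σ_y⟩.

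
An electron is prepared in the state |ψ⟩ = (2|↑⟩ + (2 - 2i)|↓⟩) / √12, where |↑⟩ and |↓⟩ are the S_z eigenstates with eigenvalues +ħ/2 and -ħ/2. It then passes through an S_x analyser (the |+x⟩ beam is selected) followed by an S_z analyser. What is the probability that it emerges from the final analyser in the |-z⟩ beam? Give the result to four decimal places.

0.4167

First analyser (S_x): P(|+x⟩) = |⟨+x|ψ⟩|² = 20/24.
After stage 1 the state is |+x⟩; P(|-z⟩) = |⟨-z|+x⟩|² = 1/2.
Joint probability = 20/24 × 1/2 = 0.4167.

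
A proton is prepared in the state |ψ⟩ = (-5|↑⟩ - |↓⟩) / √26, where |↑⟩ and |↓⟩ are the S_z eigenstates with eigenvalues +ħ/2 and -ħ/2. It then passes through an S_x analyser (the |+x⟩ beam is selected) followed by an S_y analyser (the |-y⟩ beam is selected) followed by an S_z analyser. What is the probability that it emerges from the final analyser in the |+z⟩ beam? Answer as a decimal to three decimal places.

First analyser (S_x): P(|+x⟩) = |⟨+x|ψ⟩|² = 36/52.
After stage 1 the state is |+x⟩; P(|-y⟩) = |⟨-y|+x⟩|² = 1/2.
After stage 2 the state is |-y⟩; P(|+z⟩) = |⟨+z|-y⟩|² = 1/2.
Joint probability = 36/52 × 1/2 × 1/2 = 0.173.

0.173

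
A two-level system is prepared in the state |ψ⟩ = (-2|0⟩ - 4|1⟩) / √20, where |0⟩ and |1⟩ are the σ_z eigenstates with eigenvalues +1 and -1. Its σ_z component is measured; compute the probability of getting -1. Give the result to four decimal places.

0.8000

The -1 outcome corresponds to |1⟩. Its amplitude in |ψ⟩ is -4/√20.
P = |-4|² / 20 = 16/20.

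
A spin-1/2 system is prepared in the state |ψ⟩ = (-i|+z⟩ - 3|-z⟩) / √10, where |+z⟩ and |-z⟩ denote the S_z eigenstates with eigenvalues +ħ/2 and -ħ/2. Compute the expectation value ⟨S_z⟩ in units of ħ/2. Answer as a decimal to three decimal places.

⟨σ_z⟩ = |a|² - |b|² divided by |a|²+|b|², with a, b the |+z⟩, |-z⟩ amplitudes.
= (1 - 9)/10 = -8/10.
⟨S_z⟩ = (ħ/2)·⟨σ_z⟩.

-0.800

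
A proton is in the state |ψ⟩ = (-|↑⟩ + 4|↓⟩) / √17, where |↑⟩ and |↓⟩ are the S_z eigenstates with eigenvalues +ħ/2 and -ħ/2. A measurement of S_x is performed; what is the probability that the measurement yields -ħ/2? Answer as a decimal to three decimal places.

0.735

|-x⟩ = (|↑⟩ - |↓⟩)/√2, so ⟨-x|ψ⟩ = (-5) / (√2·√17).
P = |-5|² / 34 = 25/34.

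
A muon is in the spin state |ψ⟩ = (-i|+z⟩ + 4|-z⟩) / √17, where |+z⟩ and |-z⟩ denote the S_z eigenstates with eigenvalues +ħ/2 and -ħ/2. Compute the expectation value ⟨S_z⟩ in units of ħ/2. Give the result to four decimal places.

⟨σ_z⟩ = |a|² - |b|² divided by |a|²+|b|², with a, b the |+z⟩, |-z⟩ amplitudes.
= (1 - 16)/17 = -15/17.
⟨S_z⟩ = (ħ/2)·⟨σ_z⟩.

-0.8824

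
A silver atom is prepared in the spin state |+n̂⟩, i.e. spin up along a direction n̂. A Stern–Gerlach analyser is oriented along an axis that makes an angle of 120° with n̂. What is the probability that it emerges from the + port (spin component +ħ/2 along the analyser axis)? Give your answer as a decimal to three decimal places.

For spin-½, the probability of finding spin-up along an axis at angle θ to the initial spin direction is cos²(θ/2); spin-down is sin²(θ/2).
θ = 120°, so P = cos²(60°) ≈ 0.250.

0.250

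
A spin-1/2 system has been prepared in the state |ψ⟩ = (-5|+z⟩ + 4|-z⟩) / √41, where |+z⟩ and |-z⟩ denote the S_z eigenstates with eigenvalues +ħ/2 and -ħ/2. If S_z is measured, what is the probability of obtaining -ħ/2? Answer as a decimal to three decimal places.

0.390

The -ħ/2 outcome corresponds to |-z⟩. Its amplitude in |ψ⟩ is 4/√41.
P = |4|² / 41 = 16/41.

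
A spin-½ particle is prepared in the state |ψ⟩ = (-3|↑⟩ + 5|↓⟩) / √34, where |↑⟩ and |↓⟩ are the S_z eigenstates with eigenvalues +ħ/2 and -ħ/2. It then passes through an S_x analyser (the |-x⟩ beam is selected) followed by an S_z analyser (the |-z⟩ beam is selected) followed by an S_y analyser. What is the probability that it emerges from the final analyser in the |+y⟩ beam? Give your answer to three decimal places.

0.235

First analyser (S_x): P(|-x⟩) = |⟨-x|ψ⟩|² = 64/68.
After stage 1 the state is |-x⟩; P(|-z⟩) = |⟨-z|-x⟩|² = 1/2.
After stage 2 the state is |-z⟩; P(|+y⟩) = |⟨+y|-z⟩|² = 1/2.
Joint probability = 64/68 × 1/2 × 1/2 = 0.235.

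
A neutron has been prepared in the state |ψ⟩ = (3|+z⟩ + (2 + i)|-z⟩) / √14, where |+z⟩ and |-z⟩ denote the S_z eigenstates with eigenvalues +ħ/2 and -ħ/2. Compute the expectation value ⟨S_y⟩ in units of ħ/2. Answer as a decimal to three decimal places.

0.429

⟨σ_y⟩ = 2 Im(a* b)/(|a|²+|b|²) with a = 3, b = (2 + i).
a* b = (6 + 3i), so ⟨σ_y⟩ = 6/14.
⟨S_y⟩ = (ħ/2)·⟨σ_y⟩.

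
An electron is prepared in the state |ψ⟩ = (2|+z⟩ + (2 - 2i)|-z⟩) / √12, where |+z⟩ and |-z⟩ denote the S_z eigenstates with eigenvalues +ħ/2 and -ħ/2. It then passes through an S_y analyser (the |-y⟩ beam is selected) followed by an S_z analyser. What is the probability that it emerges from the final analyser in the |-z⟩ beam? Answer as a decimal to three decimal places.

0.417

First analyser (S_y): P(|-y⟩) = |⟨-y|ψ⟩|² = 20/24.
After stage 1 the state is |-y⟩; P(|-z⟩) = |⟨-z|-y⟩|² = 1/2.
Joint probability = 20/24 × 1/2 = 0.417.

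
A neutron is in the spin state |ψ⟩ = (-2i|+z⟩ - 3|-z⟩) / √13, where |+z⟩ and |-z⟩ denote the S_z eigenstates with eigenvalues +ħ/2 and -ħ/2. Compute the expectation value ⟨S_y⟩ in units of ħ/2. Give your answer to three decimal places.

⟨σ_y⟩ = 2 Im(a* b)/(|a|²+|b|²) with a = -2i, b = -3.
a* b = -6i, so ⟨σ_y⟩ = -12/13.
⟨S_y⟩ = (ħ/2)·⟨σ_y⟩.

-0.923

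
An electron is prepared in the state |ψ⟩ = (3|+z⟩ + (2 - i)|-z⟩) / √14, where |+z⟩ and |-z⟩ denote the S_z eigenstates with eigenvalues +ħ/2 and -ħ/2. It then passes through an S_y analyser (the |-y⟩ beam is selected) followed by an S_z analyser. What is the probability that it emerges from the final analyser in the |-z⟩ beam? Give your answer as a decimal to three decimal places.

First analyser (S_y): P(|-y⟩) = |⟨-y|ψ⟩|² = 20/28.
After stage 1 the state is |-y⟩; P(|-z⟩) = |⟨-z|-y⟩|² = 1/2.
Joint probability = 20/28 × 1/2 = 0.357.

0.357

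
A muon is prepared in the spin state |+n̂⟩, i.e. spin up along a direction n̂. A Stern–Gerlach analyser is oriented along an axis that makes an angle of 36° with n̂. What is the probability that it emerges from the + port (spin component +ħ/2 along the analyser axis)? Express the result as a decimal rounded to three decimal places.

For spin-½, the probability of finding spin-up along an axis at angle θ to the initial spin direction is cos²(θ/2); spin-down is sin²(θ/2).
θ = 36°, so P = cos²(18°) ≈ 0.905.

0.905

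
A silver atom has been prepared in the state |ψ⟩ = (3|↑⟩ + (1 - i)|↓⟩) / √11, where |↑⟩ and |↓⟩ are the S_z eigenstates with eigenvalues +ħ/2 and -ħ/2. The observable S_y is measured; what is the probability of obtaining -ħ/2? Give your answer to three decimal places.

|-y⟩ = (|↑⟩ - i|↓⟩)/√2, so ⟨-y|ψ⟩ = (4 + i) / (√2·√11).
P = |4 + i|² / 22 = 17/22.

0.773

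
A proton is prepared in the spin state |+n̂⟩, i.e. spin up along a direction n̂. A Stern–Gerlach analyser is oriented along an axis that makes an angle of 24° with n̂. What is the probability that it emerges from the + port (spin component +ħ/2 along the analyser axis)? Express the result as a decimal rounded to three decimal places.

0.957

For spin-½, the probability of finding spin-up along an axis at angle θ to the initial spin direction is cos²(θ/2); spin-down is sin²(θ/2).
θ = 24°, so P = cos²(12°) ≈ 0.957.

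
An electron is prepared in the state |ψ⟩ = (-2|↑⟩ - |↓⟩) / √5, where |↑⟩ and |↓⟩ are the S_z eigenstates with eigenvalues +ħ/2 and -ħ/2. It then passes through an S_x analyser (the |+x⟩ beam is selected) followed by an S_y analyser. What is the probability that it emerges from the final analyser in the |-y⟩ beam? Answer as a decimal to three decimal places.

0.450

First analyser (S_x): P(|+x⟩) = |⟨+x|ψ⟩|² = 9/10.
After stage 1 the state is |+x⟩; P(|-y⟩) = |⟨-y|+x⟩|² = 1/2.
Joint probability = 9/10 × 1/2 = 0.450.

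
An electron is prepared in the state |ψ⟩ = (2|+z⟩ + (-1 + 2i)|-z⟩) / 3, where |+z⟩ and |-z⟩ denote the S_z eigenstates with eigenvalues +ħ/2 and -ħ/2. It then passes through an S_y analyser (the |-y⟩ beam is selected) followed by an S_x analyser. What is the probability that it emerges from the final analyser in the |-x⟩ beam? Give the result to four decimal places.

0.0278

First analyser (S_y): P(|-y⟩) = |⟨-y|ψ⟩|² = 1/18.
After stage 1 the state is |-y⟩; P(|-x⟩) = |⟨-x|-y⟩|² = 1/2.
Joint probability = 1/18 × 1/2 = 0.0278.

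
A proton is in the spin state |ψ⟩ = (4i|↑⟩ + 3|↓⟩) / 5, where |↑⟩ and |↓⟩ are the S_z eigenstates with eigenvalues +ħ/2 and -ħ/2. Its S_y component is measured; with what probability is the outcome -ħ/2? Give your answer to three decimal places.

|-y⟩ = (|↑⟩ - i|↓⟩)/√2, so ⟨-y|ψ⟩ = (7i) / (√2·5).
P = |7i|² / 50 = 49/50.

0.980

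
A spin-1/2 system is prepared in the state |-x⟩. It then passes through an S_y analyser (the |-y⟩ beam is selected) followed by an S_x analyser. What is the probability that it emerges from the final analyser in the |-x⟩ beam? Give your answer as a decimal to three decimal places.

First analyser (S_y): from |-x⟩, P(|-y⟩) = 1/2.
After stage 1 the state is |-y⟩; P(|-x⟩) = |⟨-x|-y⟩|² = 1/2.
Joint probability = 1/2 × 1/2 = 0.250.

0.250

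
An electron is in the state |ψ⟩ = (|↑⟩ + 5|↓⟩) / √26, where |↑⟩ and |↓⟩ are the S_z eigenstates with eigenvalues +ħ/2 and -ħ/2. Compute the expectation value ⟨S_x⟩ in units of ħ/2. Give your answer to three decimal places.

⟨σ_x⟩ = 2 Re(a* b)/(|a|²+|b|²) with a = 1, b = 5.
a* b = 5, so ⟨σ_x⟩ = 10/26.
⟨S_x⟩ = (ħ/2)·⟨σ_x⟩.

0.385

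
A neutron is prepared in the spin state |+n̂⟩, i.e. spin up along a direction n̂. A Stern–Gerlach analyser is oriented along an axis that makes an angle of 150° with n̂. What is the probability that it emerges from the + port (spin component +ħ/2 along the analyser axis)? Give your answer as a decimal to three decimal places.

For spin-½, the probability of finding spin-up along an axis at angle θ to the initial spin direction is cos²(θ/2); spin-down is sin²(θ/2).
θ = 150°, so P = cos²(75°) ≈ 0.067.

0.067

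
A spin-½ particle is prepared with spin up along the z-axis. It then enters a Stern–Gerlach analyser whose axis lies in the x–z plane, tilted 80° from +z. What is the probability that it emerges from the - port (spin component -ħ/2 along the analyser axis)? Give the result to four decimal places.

For spin-½, the probability of finding spin-up along an axis at angle θ to the initial spin direction is cos²(θ/2); spin-down is sin²(θ/2).
θ = 80°, so P = sin²(40°) ≈ 0.4132.

0.4132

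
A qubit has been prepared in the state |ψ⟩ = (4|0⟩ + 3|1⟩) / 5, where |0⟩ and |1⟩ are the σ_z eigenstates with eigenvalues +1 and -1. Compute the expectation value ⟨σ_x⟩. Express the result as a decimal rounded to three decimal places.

⟨σ_x⟩ = 2 Re(a* b)/(|a|²+|b|²) with a = 4, b = 3.
a* b = 12, so ⟨σ_x⟩ = 24/25.

0.960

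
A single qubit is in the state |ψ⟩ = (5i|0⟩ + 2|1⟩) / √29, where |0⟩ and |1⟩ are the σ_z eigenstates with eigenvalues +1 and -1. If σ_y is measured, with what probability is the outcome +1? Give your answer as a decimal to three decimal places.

0.155

|+y⟩ = (|0⟩ + i|1⟩)/√2, so ⟨+y|ψ⟩ = (3i) / (√2·√29).
P = |3i|² / 58 = 9/58.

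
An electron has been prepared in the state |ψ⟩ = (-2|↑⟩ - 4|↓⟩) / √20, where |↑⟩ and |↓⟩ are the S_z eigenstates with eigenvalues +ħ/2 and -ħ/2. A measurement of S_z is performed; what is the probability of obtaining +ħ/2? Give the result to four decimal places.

0.2000

The +ħ/2 outcome corresponds to |↑⟩. Its amplitude in |ψ⟩ is -2/√20.
P = |-2|² / 20 = 4/20.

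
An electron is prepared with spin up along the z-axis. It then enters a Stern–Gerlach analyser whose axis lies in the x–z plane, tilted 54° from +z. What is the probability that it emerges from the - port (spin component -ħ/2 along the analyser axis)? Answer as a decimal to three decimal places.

For spin-½, the probability of finding spin-up along an axis at angle θ to the initial spin direction is cos²(θ/2); spin-down is sin²(θ/2).
θ = 54°, so P = sin²(27°) ≈ 0.206.

0.206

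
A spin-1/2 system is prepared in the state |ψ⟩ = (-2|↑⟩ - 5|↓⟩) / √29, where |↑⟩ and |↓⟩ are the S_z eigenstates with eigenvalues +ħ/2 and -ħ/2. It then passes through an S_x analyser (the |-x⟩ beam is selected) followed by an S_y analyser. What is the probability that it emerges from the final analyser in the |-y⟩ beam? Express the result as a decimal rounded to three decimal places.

0.078

First analyser (S_x): P(|-x⟩) = |⟨-x|ψ⟩|² = 9/58.
After stage 1 the state is |-x⟩; P(|-y⟩) = |⟨-y|-x⟩|² = 1/2.
Joint probability = 9/58 × 1/2 = 0.078.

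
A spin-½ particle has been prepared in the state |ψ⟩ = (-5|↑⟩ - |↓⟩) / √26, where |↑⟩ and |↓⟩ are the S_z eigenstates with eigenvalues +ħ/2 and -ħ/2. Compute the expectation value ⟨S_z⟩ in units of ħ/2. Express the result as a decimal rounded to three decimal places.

0.923

⟨σ_z⟩ = |a|² - |b|² divided by |a|²+|b|², with a, b the |↑⟩, |↓⟩ amplitudes.
= (25 - 1)/26 = 24/26.
⟨S_z⟩ = (ħ/2)·⟨σ_z⟩.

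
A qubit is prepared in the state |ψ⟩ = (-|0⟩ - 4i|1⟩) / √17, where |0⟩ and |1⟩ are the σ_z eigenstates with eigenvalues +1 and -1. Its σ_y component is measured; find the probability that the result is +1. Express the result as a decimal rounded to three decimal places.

|+y⟩ = (|0⟩ + i|1⟩)/√2, so ⟨+y|ψ⟩ = (-5) / (√2·√17).
P = |-5|² / 34 = 25/34.

0.735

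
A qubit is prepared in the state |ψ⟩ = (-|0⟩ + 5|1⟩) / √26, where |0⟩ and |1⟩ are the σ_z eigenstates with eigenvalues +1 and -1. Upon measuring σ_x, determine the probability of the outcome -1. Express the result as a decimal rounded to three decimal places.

|-x⟩ = (|0⟩ - |1⟩)/√2, so ⟨-x|ψ⟩ = (-6) / (√2·√26).
P = |-6|² / 52 = 36/52.

0.692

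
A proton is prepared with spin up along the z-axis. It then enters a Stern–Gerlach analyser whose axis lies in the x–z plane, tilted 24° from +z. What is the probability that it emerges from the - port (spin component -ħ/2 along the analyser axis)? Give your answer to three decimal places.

For spin-½, the probability of finding spin-up along an axis at angle θ to the initial spin direction is cos²(θ/2); spin-down is sin²(θ/2).
θ = 24°, so P = sin²(12°) ≈ 0.043.

0.043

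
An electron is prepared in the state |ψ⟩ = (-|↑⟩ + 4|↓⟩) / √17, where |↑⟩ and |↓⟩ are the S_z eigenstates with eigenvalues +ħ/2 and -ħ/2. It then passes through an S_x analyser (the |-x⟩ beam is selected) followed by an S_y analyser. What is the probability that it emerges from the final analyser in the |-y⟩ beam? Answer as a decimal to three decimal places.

0.368

First analyser (S_x): P(|-x⟩) = |⟨-x|ψ⟩|² = 25/34.
After stage 1 the state is |-x⟩; P(|-y⟩) = |⟨-y|-x⟩|² = 1/2.
Joint probability = 25/34 × 1/2 = 0.368.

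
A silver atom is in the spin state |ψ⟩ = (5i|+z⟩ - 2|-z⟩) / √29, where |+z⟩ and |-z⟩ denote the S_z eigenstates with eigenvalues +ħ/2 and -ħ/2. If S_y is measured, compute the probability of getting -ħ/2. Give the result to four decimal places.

0.1552

|-y⟩ = (|+z⟩ - i|-z⟩)/√2, so ⟨-y|ψ⟩ = (3i) / (√2·√29).
P = |3i|² / 58 = 9/58.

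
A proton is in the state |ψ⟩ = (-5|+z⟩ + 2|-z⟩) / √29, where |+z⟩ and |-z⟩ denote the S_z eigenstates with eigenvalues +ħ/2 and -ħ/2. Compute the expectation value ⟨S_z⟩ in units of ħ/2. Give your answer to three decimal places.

0.724

⟨σ_z⟩ = |a|² - |b|² divided by |a|²+|b|², with a, b the |+z⟩, |-z⟩ amplitudes.
= (25 - 4)/29 = 21/29.
⟨S_z⟩ = (ħ/2)·⟨σ_z⟩.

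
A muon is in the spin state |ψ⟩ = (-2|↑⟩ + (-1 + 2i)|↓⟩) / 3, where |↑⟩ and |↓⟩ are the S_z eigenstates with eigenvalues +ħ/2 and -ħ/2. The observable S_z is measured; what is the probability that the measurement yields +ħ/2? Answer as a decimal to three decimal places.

The +ħ/2 outcome corresponds to |↑⟩. Its amplitude in |ψ⟩ is -2/3.
P = |-2|² / 9 = 4/9.

0.444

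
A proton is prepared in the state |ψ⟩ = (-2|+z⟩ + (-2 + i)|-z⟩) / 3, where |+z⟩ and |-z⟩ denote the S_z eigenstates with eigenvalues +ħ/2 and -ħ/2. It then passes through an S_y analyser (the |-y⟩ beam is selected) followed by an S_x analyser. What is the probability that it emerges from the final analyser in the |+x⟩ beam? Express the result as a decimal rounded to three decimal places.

0.361

First analyser (S_y): P(|-y⟩) = |⟨-y|ψ⟩|² = 13/18.
After stage 1 the state is |-y⟩; P(|+x⟩) = |⟨+x|-y⟩|² = 1/2.
Joint probability = 13/18 × 1/2 = 0.361.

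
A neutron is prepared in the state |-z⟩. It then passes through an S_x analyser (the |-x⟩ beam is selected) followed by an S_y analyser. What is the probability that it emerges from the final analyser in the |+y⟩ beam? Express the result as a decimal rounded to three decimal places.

First analyser (S_x): from |-z⟩, P(|-x⟩) = 1/2.
After stage 1 the state is |-x⟩; P(|+y⟩) = |⟨+y|-x⟩|² = 1/2.
Joint probability = 1/2 × 1/2 = 0.250.

0.250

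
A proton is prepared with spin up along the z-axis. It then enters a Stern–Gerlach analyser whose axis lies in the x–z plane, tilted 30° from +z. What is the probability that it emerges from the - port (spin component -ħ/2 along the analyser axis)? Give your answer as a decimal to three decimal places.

For spin-½, the probability of finding spin-up along an axis at angle θ to the initial spin direction is cos²(θ/2); spin-down is sin²(θ/2).
θ = 30°, so P = sin²(15°) ≈ 0.067.

0.067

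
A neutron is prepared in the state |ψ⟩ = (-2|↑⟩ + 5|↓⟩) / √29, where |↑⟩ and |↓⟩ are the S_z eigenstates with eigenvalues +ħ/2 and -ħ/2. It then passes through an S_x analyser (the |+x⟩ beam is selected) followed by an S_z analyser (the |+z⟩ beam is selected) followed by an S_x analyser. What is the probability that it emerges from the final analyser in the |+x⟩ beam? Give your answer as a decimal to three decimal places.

0.039

First analyser (S_x): P(|+x⟩) = |⟨+x|ψ⟩|² = 9/58.
After stage 1 the state is |+x⟩; P(|+z⟩) = |⟨+z|+x⟩|² = 1/2.
After stage 2 the state is |+z⟩; P(|+x⟩) = |⟨+x|+z⟩|² = 1/2.
Joint probability = 9/58 × 1/2 × 1/2 = 0.039.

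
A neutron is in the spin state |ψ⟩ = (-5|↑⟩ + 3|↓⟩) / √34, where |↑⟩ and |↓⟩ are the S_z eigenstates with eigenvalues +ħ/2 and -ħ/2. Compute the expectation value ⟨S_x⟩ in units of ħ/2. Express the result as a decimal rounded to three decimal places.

-0.882

⟨σ_x⟩ = 2 Re(a* b)/(|a|²+|b|²) with a = -5, b = 3.
a* b = -15, so ⟨σ_x⟩ = -30/34.
⟨S_x⟩ = (ħ/2)·⟨σ_x⟩.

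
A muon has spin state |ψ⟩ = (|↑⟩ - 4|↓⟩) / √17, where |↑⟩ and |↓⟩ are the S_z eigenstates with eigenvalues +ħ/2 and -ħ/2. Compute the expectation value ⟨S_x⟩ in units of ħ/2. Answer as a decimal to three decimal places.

⟨σ_x⟩ = 2 Re(a* b)/(|a|²+|b|²) with a = 1, b = -4.
a* b = -4, so ⟨σ_x⟩ = -8/17.
⟨S_x⟩ = (ħ/2)·⟨σ_x⟩.

-0.471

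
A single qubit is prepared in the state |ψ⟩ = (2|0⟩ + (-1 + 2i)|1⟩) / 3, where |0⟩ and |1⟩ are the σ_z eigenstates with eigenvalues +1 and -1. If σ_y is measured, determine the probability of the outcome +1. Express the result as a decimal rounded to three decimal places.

|+y⟩ = (|0⟩ + i|1⟩)/√2, so ⟨+y|ψ⟩ = (4 + i) / (√2·3).
P = |4 + i|² / 18 = 17/18.

0.944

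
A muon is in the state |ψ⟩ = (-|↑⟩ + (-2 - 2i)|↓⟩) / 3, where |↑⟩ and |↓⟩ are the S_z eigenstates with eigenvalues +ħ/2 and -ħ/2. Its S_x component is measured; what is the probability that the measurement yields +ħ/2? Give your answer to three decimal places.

0.722

|+x⟩ = (|↑⟩ + |↓⟩)/√2, so ⟨+x|ψ⟩ = (-3 - 2i) / (√2·3).
P = |-3 - 2i|² / 18 = 13/18.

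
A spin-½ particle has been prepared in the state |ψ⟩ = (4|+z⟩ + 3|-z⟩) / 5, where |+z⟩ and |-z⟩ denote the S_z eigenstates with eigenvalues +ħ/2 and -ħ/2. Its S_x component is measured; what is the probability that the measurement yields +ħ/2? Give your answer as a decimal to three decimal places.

0.980

|+x⟩ = (|+z⟩ + |-z⟩)/√2, so ⟨+x|ψ⟩ = (7) / (√2·5).
P = |7|² / 50 = 49/50.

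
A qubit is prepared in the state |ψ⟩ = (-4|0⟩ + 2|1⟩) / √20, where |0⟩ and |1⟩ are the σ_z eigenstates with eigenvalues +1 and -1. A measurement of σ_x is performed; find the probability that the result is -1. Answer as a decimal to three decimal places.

|-x⟩ = (|0⟩ - |1⟩)/√2, so ⟨-x|ψ⟩ = (-6) / (√2·√20).
P = |-6|² / 40 = 36/40.

0.900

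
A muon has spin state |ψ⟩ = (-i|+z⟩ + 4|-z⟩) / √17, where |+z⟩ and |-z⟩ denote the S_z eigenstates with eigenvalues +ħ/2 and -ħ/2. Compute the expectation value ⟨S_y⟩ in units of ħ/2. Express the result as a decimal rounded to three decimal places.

⟨σ_y⟩ = 2 Im(a* b)/(|a|²+|b|²) with a = -i, b = 4.
a* b = 4i, so ⟨σ_y⟩ = 8/17.
⟨S_y⟩ = (ħ/2)·⟨σ_y⟩.

0.471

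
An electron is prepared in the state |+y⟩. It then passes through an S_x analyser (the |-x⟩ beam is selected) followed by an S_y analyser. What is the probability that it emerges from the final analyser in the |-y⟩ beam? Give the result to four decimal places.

0.2500

First analyser (S_x): from |+y⟩, P(|-x⟩) = 1/2.
After stage 1 the state is |-x⟩; P(|-y⟩) = |⟨-y|-x⟩|² = 1/2.
Joint probability = 1/2 × 1/2 = 0.2500.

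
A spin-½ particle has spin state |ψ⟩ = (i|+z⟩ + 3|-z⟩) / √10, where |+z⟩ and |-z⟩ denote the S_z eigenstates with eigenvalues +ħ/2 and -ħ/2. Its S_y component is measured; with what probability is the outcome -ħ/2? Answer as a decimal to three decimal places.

|-y⟩ = (|+z⟩ - i|-z⟩)/√2, so ⟨-y|ψ⟩ = (4i) / (√2·√10).
P = |4i|² / 20 = 16/20.

0.800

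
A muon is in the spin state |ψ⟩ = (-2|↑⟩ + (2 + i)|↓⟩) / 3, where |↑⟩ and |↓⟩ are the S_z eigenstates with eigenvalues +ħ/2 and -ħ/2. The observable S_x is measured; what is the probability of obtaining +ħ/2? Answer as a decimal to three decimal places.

|+x⟩ = (|↑⟩ + |↓⟩)/√2, so ⟨+x|ψ⟩ = (i) / (√2·3).
P = |i|² / 18 = 1/18.

0.056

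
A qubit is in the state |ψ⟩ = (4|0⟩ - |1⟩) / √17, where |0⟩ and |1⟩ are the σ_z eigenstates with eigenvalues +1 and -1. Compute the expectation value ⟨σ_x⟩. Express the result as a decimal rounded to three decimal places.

-0.471

⟨σ_x⟩ = 2 Re(a* b)/(|a|²+|b|²) with a = 4, b = -1.
a* b = -4, so ⟨σ_x⟩ = -8/17.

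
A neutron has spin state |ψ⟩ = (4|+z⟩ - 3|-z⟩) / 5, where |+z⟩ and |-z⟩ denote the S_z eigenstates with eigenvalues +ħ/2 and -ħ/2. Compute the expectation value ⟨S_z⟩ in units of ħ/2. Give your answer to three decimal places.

⟨σ_z⟩ = |a|² - |b|² divided by |a|²+|b|², with a, b the |+z⟩, |-z⟩ amplitudes.
= (16 - 9)/25 = 7/25.
⟨S_z⟩ = (ħ/2)·⟨σ_z⟩.

0.280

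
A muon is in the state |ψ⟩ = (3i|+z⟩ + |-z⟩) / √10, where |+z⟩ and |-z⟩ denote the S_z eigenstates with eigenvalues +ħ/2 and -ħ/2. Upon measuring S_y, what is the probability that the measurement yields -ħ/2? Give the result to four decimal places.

|-y⟩ = (|+z⟩ - i|-z⟩)/√2, so ⟨-y|ψ⟩ = (4i) / (√2·√10).
P = |4i|² / 20 = 16/20.

0.8000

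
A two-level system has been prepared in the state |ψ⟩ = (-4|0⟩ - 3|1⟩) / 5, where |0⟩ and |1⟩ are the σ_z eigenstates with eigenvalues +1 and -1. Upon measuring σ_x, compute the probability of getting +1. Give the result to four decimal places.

0.9800

|+x⟩ = (|0⟩ + |1⟩)/√2, so ⟨+x|ψ⟩ = (-7) / (√2·5).
P = |-7|² / 50 = 49/50.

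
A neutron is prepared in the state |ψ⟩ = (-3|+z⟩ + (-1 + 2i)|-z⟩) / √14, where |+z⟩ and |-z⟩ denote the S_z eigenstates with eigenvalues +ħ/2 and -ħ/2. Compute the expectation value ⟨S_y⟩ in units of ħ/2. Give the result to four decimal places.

-0.8571

⟨σ_y⟩ = 2 Im(a* b)/(|a|²+|b|²) with a = -3, b = (-1 + 2i).
a* b = (3 - 6i), so ⟨σ_y⟩ = -12/14.
⟨S_y⟩ = (ħ/2)·⟨σ_y⟩.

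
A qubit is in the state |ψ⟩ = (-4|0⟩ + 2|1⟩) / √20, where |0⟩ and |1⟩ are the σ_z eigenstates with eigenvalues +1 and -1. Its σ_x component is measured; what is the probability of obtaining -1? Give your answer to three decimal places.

0.900

|-x⟩ = (|0⟩ - |1⟩)/√2, so ⟨-x|ψ⟩ = (-6) / (√2·√20).
P = |-6|² / 40 = 36/40.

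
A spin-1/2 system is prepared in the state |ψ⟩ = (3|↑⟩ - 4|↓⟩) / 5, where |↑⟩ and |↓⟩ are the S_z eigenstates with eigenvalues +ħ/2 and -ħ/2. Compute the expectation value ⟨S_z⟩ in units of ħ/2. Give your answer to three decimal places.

⟨σ_z⟩ = |a|² - |b|² divided by |a|²+|b|², with a, b the |↑⟩, |↓⟩ amplitudes.
= (9 - 16)/25 = -7/25.
⟨S_z⟩ = (ħ/2)·⟨σ_z⟩.

-0.280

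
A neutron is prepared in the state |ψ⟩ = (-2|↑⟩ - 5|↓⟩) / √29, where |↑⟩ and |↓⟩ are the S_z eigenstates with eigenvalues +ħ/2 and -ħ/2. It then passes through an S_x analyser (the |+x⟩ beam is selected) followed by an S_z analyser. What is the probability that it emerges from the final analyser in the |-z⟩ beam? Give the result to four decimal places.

First analyser (S_x): P(|+x⟩) = |⟨+x|ψ⟩|² = 49/58.
After stage 1 the state is |+x⟩; P(|-z⟩) = |⟨-z|+x⟩|² = 1/2.
Joint probability = 49/58 × 1/2 = 0.4224.

0.4224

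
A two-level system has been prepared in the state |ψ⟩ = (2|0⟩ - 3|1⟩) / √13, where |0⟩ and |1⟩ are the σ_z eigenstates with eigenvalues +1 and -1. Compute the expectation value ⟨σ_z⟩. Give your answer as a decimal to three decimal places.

-0.385

⟨σ_z⟩ = |a|² - |b|² divided by |a|²+|b|², with a, b the |0⟩, |1⟩ amplitudes.
= (4 - 9)/13 = -5/13.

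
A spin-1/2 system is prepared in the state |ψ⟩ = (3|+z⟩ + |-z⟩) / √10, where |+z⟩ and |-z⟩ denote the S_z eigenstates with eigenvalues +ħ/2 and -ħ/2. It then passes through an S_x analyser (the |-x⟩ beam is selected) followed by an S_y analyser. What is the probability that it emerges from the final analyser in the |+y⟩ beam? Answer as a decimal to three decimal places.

First analyser (S_x): P(|-x⟩) = |⟨-x|ψ⟩|² = 4/20.
After stage 1 the state is |-x⟩; P(|+y⟩) = |⟨+y|-x⟩|² = 1/2.
Joint probability = 4/20 × 1/2 = 0.100.

0.100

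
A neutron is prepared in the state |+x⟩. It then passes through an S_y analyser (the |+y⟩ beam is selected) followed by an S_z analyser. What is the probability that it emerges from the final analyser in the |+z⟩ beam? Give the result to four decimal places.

0.2500

First analyser (S_y): from |+x⟩, P(|+y⟩) = 1/2.
After stage 1 the state is |+y⟩; P(|+z⟩) = |⟨+z|+y⟩|² = 1/2.
Joint probability = 1/2 × 1/2 = 0.2500.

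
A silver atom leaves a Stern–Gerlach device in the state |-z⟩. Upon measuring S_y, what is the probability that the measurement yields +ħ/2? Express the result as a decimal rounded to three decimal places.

In the S_z basis, |-z⟩ = |-z⟩ and |+y⟩ = (|+z⟩ + i|-z⟩)/√2.
|⟨+y|-z⟩|² = 1/2.

0.500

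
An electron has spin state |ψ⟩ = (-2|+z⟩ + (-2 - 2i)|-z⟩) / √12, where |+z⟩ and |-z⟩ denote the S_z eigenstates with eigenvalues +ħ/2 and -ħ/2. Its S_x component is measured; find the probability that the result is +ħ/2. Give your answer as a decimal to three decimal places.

|+x⟩ = (|+z⟩ + |-z⟩)/√2, so ⟨+x|ψ⟩ = (-4 - 2i) / (√2·√12).
P = |-4 - 2i|² / 24 = 20/24.

0.833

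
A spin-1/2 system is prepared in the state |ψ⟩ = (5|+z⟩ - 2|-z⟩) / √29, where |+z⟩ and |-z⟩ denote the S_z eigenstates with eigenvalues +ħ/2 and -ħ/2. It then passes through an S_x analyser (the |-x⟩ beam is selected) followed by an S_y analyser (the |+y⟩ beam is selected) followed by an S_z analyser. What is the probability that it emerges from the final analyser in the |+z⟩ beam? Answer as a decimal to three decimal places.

First analyser (S_x): P(|-x⟩) = |⟨-x|ψ⟩|² = 49/58.
After stage 1 the state is |-x⟩; P(|+y⟩) = |⟨+y|-x⟩|² = 1/2.
After stage 2 the state is |+y⟩; P(|+z⟩) = |⟨+z|+y⟩|² = 1/2.
Joint probability = 49/58 × 1/2 × 1/2 = 0.211.

0.211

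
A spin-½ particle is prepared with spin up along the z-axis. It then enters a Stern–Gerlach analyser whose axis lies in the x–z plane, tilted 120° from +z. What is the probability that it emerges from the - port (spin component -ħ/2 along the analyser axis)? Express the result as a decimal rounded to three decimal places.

0.750

For spin-½, the probability of finding spin-up along an axis at angle θ to the initial spin direction is cos²(θ/2); spin-down is sin²(θ/2).
θ = 120°, so P = sin²(60°) ≈ 0.750.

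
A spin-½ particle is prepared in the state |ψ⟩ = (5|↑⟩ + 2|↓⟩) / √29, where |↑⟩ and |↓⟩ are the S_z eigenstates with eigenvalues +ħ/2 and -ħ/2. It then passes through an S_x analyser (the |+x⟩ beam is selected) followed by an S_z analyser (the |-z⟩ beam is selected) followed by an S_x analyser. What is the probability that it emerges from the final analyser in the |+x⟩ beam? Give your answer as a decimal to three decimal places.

First analyser (S_x): P(|+x⟩) = |⟨+x|ψ⟩|² = 49/58.
After stage 1 the state is |+x⟩; P(|-z⟩) = |⟨-z|+x⟩|² = 1/2.
After stage 2 the state is |-z⟩; P(|+x⟩) = |⟨+x|-z⟩|² = 1/2.
Joint probability = 49/58 × 1/2 × 1/2 = 0.211.

0.211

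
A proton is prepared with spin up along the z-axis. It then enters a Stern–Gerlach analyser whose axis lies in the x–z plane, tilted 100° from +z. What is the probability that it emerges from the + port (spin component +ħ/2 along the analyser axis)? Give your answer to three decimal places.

For spin-½, the probability of finding spin-up along an axis at angle θ to the initial spin direction is cos²(θ/2); spin-down is sin²(θ/2).
θ = 100°, so P = cos²(50°) ≈ 0.413.

0.413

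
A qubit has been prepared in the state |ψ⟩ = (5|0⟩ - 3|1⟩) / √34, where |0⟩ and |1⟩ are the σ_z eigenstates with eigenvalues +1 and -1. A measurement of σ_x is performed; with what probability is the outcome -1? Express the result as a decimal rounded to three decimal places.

0.941

|-x⟩ = (|0⟩ - |1⟩)/√2, so ⟨-x|ψ⟩ = (8) / (√2·√34).
P = |8|² / 68 = 64/68.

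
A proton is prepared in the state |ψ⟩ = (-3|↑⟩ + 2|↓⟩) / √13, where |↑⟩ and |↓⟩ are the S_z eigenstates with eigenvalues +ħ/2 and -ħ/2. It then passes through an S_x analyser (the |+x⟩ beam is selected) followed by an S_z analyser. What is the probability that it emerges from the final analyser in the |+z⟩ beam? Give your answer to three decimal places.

0.019

First analyser (S_x): P(|+x⟩) = |⟨+x|ψ⟩|² = 1/26.
After stage 1 the state is |+x⟩; P(|+z⟩) = |⟨+z|+x⟩|² = 1/2.
Joint probability = 1/26 × 1/2 = 0.019.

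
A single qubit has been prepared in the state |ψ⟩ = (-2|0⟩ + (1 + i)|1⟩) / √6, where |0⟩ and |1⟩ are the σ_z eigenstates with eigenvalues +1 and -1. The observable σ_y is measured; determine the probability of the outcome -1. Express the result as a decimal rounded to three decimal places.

|-y⟩ = (|0⟩ - i|1⟩)/√2, so ⟨-y|ψ⟩ = (-3 + i) / (√2·√6).
P = |-3 + i|² / 12 = 10/12.

0.833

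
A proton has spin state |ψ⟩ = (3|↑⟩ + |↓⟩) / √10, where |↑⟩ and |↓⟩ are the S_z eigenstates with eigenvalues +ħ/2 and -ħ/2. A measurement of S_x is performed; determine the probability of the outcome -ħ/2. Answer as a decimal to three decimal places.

0.200

|-x⟩ = (|↑⟩ - |↓⟩)/√2, so ⟨-x|ψ⟩ = (2) / (√2·√10).
P = |2|² / 20 = 4/20.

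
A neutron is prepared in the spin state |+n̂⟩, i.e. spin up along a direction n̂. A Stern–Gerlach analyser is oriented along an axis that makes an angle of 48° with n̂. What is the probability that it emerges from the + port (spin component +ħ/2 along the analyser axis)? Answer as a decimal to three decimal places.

0.835

For spin-½, the probability of finding spin-up along an axis at angle θ to the initial spin direction is cos²(θ/2); spin-down is sin²(θ/2).
θ = 48°, so P = cos²(24°) ≈ 0.835.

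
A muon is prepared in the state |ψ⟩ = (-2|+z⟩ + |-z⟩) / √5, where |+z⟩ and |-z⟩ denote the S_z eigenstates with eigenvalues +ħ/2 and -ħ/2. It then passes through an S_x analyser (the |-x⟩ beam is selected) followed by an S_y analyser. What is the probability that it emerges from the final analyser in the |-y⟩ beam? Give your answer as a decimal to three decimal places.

First analyser (S_x): P(|-x⟩) = |⟨-x|ψ⟩|² = 9/10.
After stage 1 the state is |-x⟩; P(|-y⟩) = |⟨-y|-x⟩|² = 1/2.
Joint probability = 9/10 × 1/2 = 0.450.

0.450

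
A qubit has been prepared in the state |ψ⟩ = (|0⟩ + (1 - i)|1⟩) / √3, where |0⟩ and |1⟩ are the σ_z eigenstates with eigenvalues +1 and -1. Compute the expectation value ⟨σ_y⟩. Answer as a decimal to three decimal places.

-0.667

⟨σ_y⟩ = 2 Im(a* b)/(|a|²+|b|²) with a = 1, b = (1 - i).
a* b = (1 - i), so ⟨σ_y⟩ = -2/3.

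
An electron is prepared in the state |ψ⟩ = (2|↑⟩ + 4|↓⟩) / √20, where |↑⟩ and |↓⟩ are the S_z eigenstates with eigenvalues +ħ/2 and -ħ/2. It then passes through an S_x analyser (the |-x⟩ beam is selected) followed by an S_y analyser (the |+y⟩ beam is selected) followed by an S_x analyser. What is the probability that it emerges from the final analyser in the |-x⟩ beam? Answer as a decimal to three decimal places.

0.025

First analyser (S_x): P(|-x⟩) = |⟨-x|ψ⟩|² = 4/40.
After stage 1 the state is |-x⟩; P(|+y⟩) = |⟨+y|-x⟩|² = 1/2.
After stage 2 the state is |+y⟩; P(|-x⟩) = |⟨-x|+y⟩|² = 1/2.
Joint probability = 4/40 × 1/2 × 1/2 = 0.025.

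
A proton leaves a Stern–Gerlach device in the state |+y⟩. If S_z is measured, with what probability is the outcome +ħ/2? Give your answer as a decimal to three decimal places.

0.500

In the S_z basis, |+y⟩ = (|+z⟩ + i|-z⟩)/√2 and |+z⟩ = |+z⟩.
|⟨+z|+y⟩|² = 1/2.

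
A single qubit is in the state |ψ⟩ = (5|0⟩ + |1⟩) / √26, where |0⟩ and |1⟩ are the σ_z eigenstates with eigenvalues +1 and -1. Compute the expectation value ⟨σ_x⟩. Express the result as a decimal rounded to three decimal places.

⟨σ_x⟩ = 2 Re(a* b)/(|a|²+|b|²) with a = 5, b = 1.
a* b = 5, so ⟨σ_x⟩ = 10/26.

0.385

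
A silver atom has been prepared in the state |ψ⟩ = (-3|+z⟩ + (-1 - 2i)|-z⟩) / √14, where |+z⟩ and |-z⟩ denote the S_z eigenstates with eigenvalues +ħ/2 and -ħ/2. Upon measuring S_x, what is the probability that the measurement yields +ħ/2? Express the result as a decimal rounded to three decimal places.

|+x⟩ = (|+z⟩ + |-z⟩)/√2, so ⟨+x|ψ⟩ = (-4 - 2i) / (√2·√14).
P = |-4 - 2i|² / 28 = 20/28.

0.714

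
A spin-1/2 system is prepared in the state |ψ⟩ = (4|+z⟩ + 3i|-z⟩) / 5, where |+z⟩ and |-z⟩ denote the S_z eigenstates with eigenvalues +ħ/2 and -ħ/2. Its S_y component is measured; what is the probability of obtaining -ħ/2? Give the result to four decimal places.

|-y⟩ = (|+z⟩ - i|-z⟩)/√2, so ⟨-y|ψ⟩ = (1) / (√2·5).
P = |1|² / 50 = 1/50.

0.0200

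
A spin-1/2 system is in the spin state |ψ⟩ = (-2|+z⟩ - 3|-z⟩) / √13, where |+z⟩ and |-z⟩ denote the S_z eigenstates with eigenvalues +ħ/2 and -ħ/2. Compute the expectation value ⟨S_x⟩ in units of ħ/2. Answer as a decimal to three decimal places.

⟨σ_x⟩ = 2 Re(a* b)/(|a|²+|b|²) with a = -2, b = -3.
a* b = 6, so ⟨σ_x⟩ = 12/13.
⟨S_x⟩ = (ħ/2)·⟨σ_x⟩.

0.923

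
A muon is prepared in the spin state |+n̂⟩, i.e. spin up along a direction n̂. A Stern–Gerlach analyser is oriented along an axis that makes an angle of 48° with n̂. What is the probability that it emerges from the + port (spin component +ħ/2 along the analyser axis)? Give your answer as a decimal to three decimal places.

For spin-½, the probability of finding spin-up along an axis at angle θ to the initial spin direction is cos²(θ/2); spin-down is sin²(θ/2).
θ = 48°, so P = cos²(24°) ≈ 0.835.

0.835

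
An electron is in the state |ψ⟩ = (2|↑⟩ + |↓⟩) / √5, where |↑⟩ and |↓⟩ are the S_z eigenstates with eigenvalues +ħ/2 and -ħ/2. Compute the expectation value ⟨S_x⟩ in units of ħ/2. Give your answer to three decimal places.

0.800

⟨σ_x⟩ = 2 Re(a* b)/(|a|²+|b|²) with a = 2, b = 1.
a* b = 2, so ⟨σ_x⟩ = 4/5.
⟨S_x⟩ = (ħ/2)·⟨σ_x⟩.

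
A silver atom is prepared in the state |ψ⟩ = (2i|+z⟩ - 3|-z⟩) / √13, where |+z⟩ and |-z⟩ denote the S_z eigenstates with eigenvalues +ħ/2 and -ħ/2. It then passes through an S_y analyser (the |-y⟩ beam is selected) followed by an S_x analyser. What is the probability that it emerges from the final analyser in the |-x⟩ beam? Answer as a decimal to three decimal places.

First analyser (S_y): P(|-y⟩) = |⟨-y|ψ⟩|² = 1/26.
After stage 1 the state is |-y⟩; P(|-x⟩) = |⟨-x|-y⟩|² = 1/2.
Joint probability = 1/26 × 1/2 = 0.019.

0.019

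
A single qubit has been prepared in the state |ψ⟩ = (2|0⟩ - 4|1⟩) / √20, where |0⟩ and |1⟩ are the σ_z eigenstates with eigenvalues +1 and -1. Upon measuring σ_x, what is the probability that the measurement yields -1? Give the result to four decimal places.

0.9000

|-x⟩ = (|0⟩ - |1⟩)/√2, so ⟨-x|ψ⟩ = (6) / (√2·√20).
P = |6|² / 40 = 36/40.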